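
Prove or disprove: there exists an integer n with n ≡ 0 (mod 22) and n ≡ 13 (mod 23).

n = 220

gcd(22, 23) = 1, so the Chinese Remainder Theorem guarantees exactly one residue class mod 506 satisfying both.
Any solution of the first congruence is n = 0 + 22t; substituting into the second, 22t ≡ 13 − 0 ≡ 13 (mod 23).
Since 22·22 = 484 = 21·23 + 1, the inverse of 22 mod 23 is 22.
Therefore t ≡ 22·13 = 286 ≡ 10 (mod 23).
Taking t = 10 gives n = 0 + 22·10 = 220.
Check: 220 mod 22 = 0, 220 mod 23 = 13. ✓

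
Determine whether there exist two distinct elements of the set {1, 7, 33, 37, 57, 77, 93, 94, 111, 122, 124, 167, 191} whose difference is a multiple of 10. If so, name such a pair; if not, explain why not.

Reduce each element mod 10: 1↦1, 7↦7, 33↦3, 37↦7, 57↦7, 77↦7, 93↦3, 94↦4, 111↦1, 122↦2, 124↦4, 167↦7, 191↦1. The residue 1 repeats (at 1 and 111), and 111 − 1 = 110 = 11·10.

Yes: 1 and 111.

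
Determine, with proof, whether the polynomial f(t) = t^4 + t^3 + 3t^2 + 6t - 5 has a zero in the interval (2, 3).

f(2) = 43 and f(3) = 148, both positive, so a sign-change argument is unavailable; we show f keeps this sign on the whole interval.
Shift to the endpoint 2: with t = 2 + u (0 < u < 1), one computes f(2 + u) = u^4 + 9u^3 + 33u^2 + 62u + 43.
All 5 nonzero coefficients of this polynomial in u are positive; hence for u > 0 the value is a sum of positive terms (the constant 43 among them).
So f is strictly positive on (2, 3); no root exists in the interval.

f has no root in that interval.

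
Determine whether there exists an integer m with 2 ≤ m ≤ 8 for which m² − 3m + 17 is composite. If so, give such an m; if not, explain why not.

At m = 8: 8² − 3·8 + 17 = 57 = 3·19, which is composite.

m = 8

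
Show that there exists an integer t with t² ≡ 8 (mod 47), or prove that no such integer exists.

t = 14

t = 14 works: 14² = 196, and 196 − 8 = 188 = 4·47.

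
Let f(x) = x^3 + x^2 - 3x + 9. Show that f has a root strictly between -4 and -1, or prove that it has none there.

f(-4) = -27 and f(-1) = 12, which have opposite signs.
f is continuous everywhere (it is a polynomial), in particular on [-4, -1].
By the Intermediate Value Theorem, f takes the value 0 somewhere in the open interval.

Yes, f has a root in the interval.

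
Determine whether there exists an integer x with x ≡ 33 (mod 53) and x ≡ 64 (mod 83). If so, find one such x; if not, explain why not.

The moduli 53 and 83 are coprime, so by the Chinese Remainder Theorem a unique solution modulo 4399 exists.
Write x = 33 + 53t and require 33 + 53t ≡ 64 (mod 83), i.e. 53t ≡ 31 (mod 83).
Since 53·47 = 2491 = 30·83 + 1, the inverse of 53 mod 83 is 47.
Multiplying by 47: t ≡ 47·31 = 1457 ≡ 46 (mod 83).
Taking t = 46 gives x = 33 + 53·46 = 2471.
Check: 2471 mod 53 = 33, 2471 mod 83 = 64. ✓

x = 2471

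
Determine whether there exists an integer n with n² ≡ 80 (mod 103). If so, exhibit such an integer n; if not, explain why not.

No, no such integer exists.

103 is prime, so by Euler's criterion 80 is a square mod 103 iff 80^((103−1)/2) = 80^51 ≡ 1 (mod 103).
Repeated squaring mod 103: 80^2 = 6400 ≡ 14; 80^4 ≡ 14² = 196 ≡ 93; 80^8 ≡ 93² = 8649 ≡ 100; 80^16 ≡ 100² = 10000 ≡ 9; 80^32 ≡ 9² = 81 ≡ 81.
Since 51 = 32 + 16 + 2 + 1, 80^51 ≡ 81 · 9 · 14 · 80; multiplying out mod 103: 81·9 = 729 ≡ 8, then 8·14 = 112 ≡ 9, then 9·80 = 720 ≡ 102. Thus 80^51 ≡ 102 ≡ −1 (mod 103).
The value −1 means 80 is a non-residue modulo 103, so n² ≡ 80 (mod 103) is impossible.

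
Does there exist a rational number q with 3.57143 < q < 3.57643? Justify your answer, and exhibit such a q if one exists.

q = 118/33

Multiplying by 33: 33·3.57143 = 117.85719 and 33·3.57643 = 118.02219, so the integer 118 lies strictly between them.
So q = 118/33 works: it is a ratio of integers, and dividing 33·3.57143 < 118 < 33·3.57643 through by 33 gives 3.57143 < 118/33 < 3.57643.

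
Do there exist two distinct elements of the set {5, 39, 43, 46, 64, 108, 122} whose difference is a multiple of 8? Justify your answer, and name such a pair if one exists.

No such pair exists.

Two integers differ by a multiple of 8 exactly when they have the same residue mod 8. The residues are 5↦5, 39↦7, 43↦3, 46↦6, 64↦0, 108↦4, 122↦2.
These 7 residues are pairwise different, hence no difference of two elements is divisible by 8.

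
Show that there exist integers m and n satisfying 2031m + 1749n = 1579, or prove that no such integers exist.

gcd(2031, 1749) = 3, so every integer of the form 2031m + 1749n is a multiple of 3.
However 1579 leaves remainder 1 on division by 3.
So the equation is unsolvable over ℤ.

No such integers exist.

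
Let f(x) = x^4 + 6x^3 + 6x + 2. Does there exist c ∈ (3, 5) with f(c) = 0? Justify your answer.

The endpoint values f(3) = 263 and f(5) = 1407 are both positive. Claim: f(x) > 0 for every x in (3, 5).
Shift to the endpoint 3: with x = 3 + u (0 < u < 2), one computes f(3 + u) = u^4 + 18u^3 + 108u^2 + 276u + 263.
All 5 nonzero coefficients of this polynomial in u are positive; hence for u > 0 the value is a sum of positive terms (the constant 263 among them).
So f is strictly positive on (3, 5); no root exists in the interval.

No such root exists.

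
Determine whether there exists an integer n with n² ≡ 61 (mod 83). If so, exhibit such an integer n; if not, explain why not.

n = 12

n = 12 works: 12² = 144, and 144 − 61 = 83 = 1·83.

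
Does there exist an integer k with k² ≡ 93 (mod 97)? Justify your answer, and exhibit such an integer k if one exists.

k = 44

Take k = 44. Then 44² = 1936 = 19·97 + 93, so 44² ≡ 93 (mod 97).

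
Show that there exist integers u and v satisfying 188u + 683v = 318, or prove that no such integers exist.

u = 256, v = -70

Since gcd(188, 683) = 1, every integer is an integer combination of 188 and 683.
Run the Euclidean algorithm on 683 and 188: 683 = 3·188 + 119, 188 = 1·119 + 69, 119 = 1·69 + 50, 69 = 1·50 + 19, 50 = 2·19 + 12, 19 = 1·12 + 7, 12 = 1·7 + 5, 7 = 1·5 + 2, 5 = 2·2 + 1, 2 = 2·1 + 0.
Back-substituting, 1 = 5 − 2·2 = 5 − 2·(7 − 1·5) = −2·7 + 3·5 = −2·7 + 3·(12 − 1·7) = 3·12 − 5·7 = 3·12 − 5·(19 − 1·12) = −5·19 + 8·12 = −5·19 + 8·(50 − 2·19) = 8·50 − 21·19 = 8·50 − 21·(69 − 1·50) = −21·69 + 29·50 = −21·69 + 29·(119 − 1·69) = 29·119 − 50·69 = 29·119 − 50·(188 − 1·119) = −50·188 + 79·119 = −50·188 + 79·(683 − 3·188) = 79·683 − 287·188; that is, 188·(-287) + 683·79 = 1.
Multiplying through by 318: u = (-287)·318 = -91266, v = 79·318 = 25122 is a solution.
Shifting by a multiple of (683, −188) keeps it a solution: u = -91266 + 134·683 = 256, v = 25122 − 134·188 = -70.
Indeed 188·256 + 683·(-70) = 48128 − 47810 = 318.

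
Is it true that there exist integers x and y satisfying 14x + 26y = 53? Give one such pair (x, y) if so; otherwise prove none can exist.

There are no such integers.

gcd(14, 26) = 2, so every integer of the form 14x + 26y is a multiple of 2.
However 53 leaves remainder 1 on division by 2.
Therefore 14x + 26y = 53 has no solution in integers.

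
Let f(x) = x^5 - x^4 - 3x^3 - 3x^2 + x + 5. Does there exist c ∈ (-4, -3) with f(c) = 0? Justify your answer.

f(-4) = -1135 and f(-3) = -268, both negative, so a sign-change argument is unavailable; we show f keeps this sign on the whole interval.
Shift to the endpoint -3: with x = -3 − u (0 < u < 1), one computes f(-3 − u) = -u^5 - 16u^4 - 99u^3 - 300u^2 - 451u - 268.
The nonzero coefficients here are all negative, so for u > 0 every term is negative (or zero), and the constant term -268 is strictly negative.
Therefore f(x) < 0 throughout (-4, -3), and f has no zero there.

f has no root in that interval.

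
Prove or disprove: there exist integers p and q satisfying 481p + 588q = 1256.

481 and 588 are coprime, so 481p + 588q ranges over all of ℤ.
Dividing repeatedly: 588 = 1·481 + 107, 481 = 4·107 + 53, 107 = 2·53 + 1, 53 = 53·1 + 0.
Back-substituting, 1 = 107 − 2·53 = 107 − 2·(481 − 4·107) = −2·481 + 9·107 = −2·481 + 9·(588 − 1·481) = 9·588 − 11·481; that is, 481·(-11) + 588·9 = 1.
Times 1256: 481·(-13816) + 588·11304 = 1256, so (-13816, 11304) solves it.
The general solution is p = -13816 + 588k, q = 11304 − 481k; taking k = 24 gives the smaller pair p = 296, q = -240.
Indeed 481·296 + 588·(-240) = 142376 − 141120 = 1256.

p = 296, q = -240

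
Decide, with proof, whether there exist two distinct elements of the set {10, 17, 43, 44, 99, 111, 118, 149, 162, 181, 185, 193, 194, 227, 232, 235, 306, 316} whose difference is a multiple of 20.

Two integers differ by a multiple of 20 exactly when they have the same residue mod 20. The residues are 10↦10, 17↦17, 43↦3, 44↦4, 99↦19, 111↦11, 118↦18, 149↦9, 162↦2, 181↦1, 185↦5, 193↦13, 194↦14, 227↦7, 232↦12, 235↦15, 306↦6, 316↦16.
No residue repeats among the 18 elements, so no pair has difference ≡ 0 (mod 20).

There is no such pair.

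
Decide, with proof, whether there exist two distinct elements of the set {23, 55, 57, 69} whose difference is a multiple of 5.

Residues mod 5: 23↦3, 55↦0, 57↦2, 69↦4.
These 4 residues are pairwise different, hence no difference of two elements is divisible by 5.

No such pair exists.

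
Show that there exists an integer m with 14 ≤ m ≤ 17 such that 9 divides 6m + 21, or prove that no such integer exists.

m = 16

For m = 14, 15 the values 105, 111 are not multiples of 9. Try m = 16: 6·16 + 21 = 117 = 13·9, which is divisible by 9.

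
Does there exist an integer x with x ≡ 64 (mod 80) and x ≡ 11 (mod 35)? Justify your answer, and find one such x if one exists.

There is no such integer.

gcd(80, 35) = 5. If x ≡ 64 (mod 80) and x ≡ 11 (mod 35), then x ≡ 64 (mod 5) and x ≡ 11 (mod 5).
However 64 ≡ 4 and 11 ≡ 1 (mod 5), and 4 ≠ 1.
Hence the system has no solution.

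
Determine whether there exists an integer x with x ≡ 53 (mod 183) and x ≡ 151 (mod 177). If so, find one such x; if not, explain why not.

There is no such integer.

Both moduli are multiples of 3 = gcd(183, 177), so any solution would satisfy x ≡ 53 and x ≡ 151 modulo 3 simultaneously.
These are incompatible: 53 − 151 = -98 is not divisible by 3.
Hence the system has no solution.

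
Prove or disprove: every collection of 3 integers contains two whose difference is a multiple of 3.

Try 3 consecutive integers, 6, 7, 8. Their remainders mod 3 are 0, 1, 2 — pairwise different, as any 3 ≤ 3 consecutive integers have distinct residues.
The differences between them range over 1, …, 2, none of which is divisible by 3.

No; for instance {6, 7, 8} is a counterexample.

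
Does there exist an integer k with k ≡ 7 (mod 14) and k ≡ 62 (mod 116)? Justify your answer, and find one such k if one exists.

gcd(14, 116) = 2. If k ≡ 7 (mod 14) and k ≡ 62 (mod 116), then k ≡ 7 (mod 2) and k ≡ 62 (mod 2).
But 7 mod 2 = 1 while 62 mod 2 = 0, a contradiction.
Hence the system has no solution.

No, no such integer exists.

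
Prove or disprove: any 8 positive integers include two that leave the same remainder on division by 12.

Take the 8 consecutive integers 40, 41, …, 47: their residues mod 12 are all distinct because 8 ≤ 12.
Hence this collection has no pair with equal remainders mod 12, disproving the claim.

No, the set {40, 41, 42, 43, 44, 45, 46, 47} is a counterexample.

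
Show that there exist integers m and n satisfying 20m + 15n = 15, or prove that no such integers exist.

m = 0, n = 1

Every value of 20m + 15n is a multiple of gcd(20, 15) = 5; since 5 ∣ 15, solutions exist.
Dividing through by 5 reduces the equation to 4m + 3n = 3.
Euclidean algorithm: 4 = 1·3 + 1, 3 = 3·1 + 0.
Unwinding: 1 = 4 − 1·3, i.e. 4·1 + 3·(-1) = 1.
Scaling by 3 gives the particular solution (m, n) = (3, -3).
Shifting by a multiple of (3, −4) keeps it a solution: m = 3 − 1·3 = 0, n = -3 + 1·4 = 1.
Indeed 20·0 + 15·1 = 0 + 15 = 15.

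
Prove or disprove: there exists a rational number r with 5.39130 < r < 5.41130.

r = 27/5

Multiplying by 5: 5·5.39130 = 26.95650 and 5·5.41130 = 27.05650, so the integer 27 lies strictly between them.
Hence 27/5 is a rational number with 5.39130 < 27/5 < 5.41130.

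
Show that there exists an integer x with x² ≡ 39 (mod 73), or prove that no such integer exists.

No, no such integer exists.

Apply Euler's criterion with the prime 73: 39 is a quadratic residue iff 39^36 ≡ 1 (mod 73), and a non-residue iff it is ≡ −1.
Squaring successively (mod 73): 39^2 = 1521 ≡ 61; 39^4 ≡ 61² = 3721 ≡ 71; 39^8 ≡ 71² = 5041 ≡ 4; 39^16 ≡ 4² = 16 ≡ 16; 39^32 ≡ 16² = 256 ≡ 37.
Since 36 = 32 + 4, 39^36 ≡ 37 · 71; multiplying out mod 73: 37·71 = 2627 ≡ 72. Thus 39^36 ≡ 72 ≡ −1 (mod 73).
By Euler's criterion 39 is a quadratic non-residue mod 73: no x satisfies x² ≡ 39 (mod 73).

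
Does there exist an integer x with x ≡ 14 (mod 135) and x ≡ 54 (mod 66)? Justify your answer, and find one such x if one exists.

There is no such integer.

gcd(135, 66) = 3. If x ≡ 14 (mod 135) and x ≡ 54 (mod 66), then x ≡ 14 (mod 3) and x ≡ 54 (mod 3).
But 14 mod 3 = 2 while 54 mod 3 = 0, a contradiction.
So no integer satisfies both congruences.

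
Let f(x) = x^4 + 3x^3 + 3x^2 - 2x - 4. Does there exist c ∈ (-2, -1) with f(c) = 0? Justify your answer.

Such a root exists.

f(-2) = 4 and f(-1) = -1, which have opposite signs.
As a polynomial, f is continuous on every closed interval.
By the Intermediate Value Theorem f must vanish at some point of (-2, -1).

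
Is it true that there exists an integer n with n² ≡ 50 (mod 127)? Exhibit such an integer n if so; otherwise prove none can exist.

n = 47

Take n = 47. Then 47² = 2209 = 17·127 + 50, so 47² ≡ 50 (mod 127).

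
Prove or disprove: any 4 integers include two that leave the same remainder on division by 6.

No, the set {18, 19, 20, 21} is a counterexample.

Consider the 4 integers 18, 19, 20, 21. They lie in distinct residue classes modulo 6, since 4 ≤ 6.
Hence this collection has no pair with equal remainders mod 6, disproving the claim.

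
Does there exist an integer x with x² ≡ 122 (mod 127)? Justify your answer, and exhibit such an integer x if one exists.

Take x = 54. Then 54² = 2916 = 22·127 + 122, so 54² ≡ 122 (mod 127).

x = 54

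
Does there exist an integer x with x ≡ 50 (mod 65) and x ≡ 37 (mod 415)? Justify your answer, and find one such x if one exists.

No such integer exists.

gcd(65, 415) = 5. If x ≡ 50 (mod 65) and x ≡ 37 (mod 415), then x ≡ 50 (mod 5) and x ≡ 37 (mod 5).
These are incompatible: 50 − 37 = 13 is not divisible by 5.
So no integer satisfies both congruences.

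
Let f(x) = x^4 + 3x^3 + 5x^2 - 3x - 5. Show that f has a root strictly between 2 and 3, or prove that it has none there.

No such root exists.

The endpoint values f(2) = 49 and f(3) = 193 are both positive. Claim: f(x) > 0 for every x in (2, 3).
Shift to the endpoint 2: with x = 2 + u (0 < u < 1), one computes f(2 + u) = u^4 + 11u^3 + 47u^2 + 85u + 49.
All 5 nonzero coefficients of this polynomial in u are positive; hence for u > 0 the value is a sum of positive terms (the constant 49 among them).
So f is strictly positive on (2, 3); no root exists in the interval.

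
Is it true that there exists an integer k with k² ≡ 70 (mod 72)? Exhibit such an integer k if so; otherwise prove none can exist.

Since 4 ∣ 72, a solution of k² ≡ 70 (mod 72) would also satisfy k² ≡ 70 ≡ 2 (mod 4).
Since (4 − k)² ≡ k² (mod 4), it suffices to square k = 0, 1, …, 2: the residues are 0, 1, 0.
So the quadratic residues mod 4 are {0, 1}, and 2 is not among them.
Hence no integer k has k² ≡ 70 (mod 72).

No such integer exists.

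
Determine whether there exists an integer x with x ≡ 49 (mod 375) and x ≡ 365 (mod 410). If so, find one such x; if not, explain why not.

No, no such integer exists.

Reduce both congruences modulo 5, which divides 375 and 410: they say x ≡ 49 (mod 5) and x ≡ 365 (mod 5).
But 49 mod 5 = 4 while 365 mod 5 = 0, a contradiction.
So no integer satisfies both congruences.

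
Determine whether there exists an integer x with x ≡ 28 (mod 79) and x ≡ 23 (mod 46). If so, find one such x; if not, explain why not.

Since 79 and 46 share no common factor, CRT says the pair of congruences has a solution (unique mod 3634).
Any solution of the first congruence is x = 28 + 79t; substituting into the second, 79t ≡ 23 − 28 ≡ 41 (mod 46).
79 ≡ 33 (mod 46), so this reads 33t ≡ 41 (mod 46). Since 33·7 = 231 = 5·46 + 1, the inverse of 33 mod 46 is 7.
Therefore t ≡ 7·41 = 287 ≡ 11 (mod 46).
With t = 11: x = 28 + 79·11 = 897.
Check: 897 mod 79 = 28, 897 mod 46 = 23. ✓

x = 897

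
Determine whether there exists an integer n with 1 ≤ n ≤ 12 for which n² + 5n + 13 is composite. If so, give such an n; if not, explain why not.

At n = 2: 2² + 5·2 + 13 = 27 = 3·9, which is composite.

n = 2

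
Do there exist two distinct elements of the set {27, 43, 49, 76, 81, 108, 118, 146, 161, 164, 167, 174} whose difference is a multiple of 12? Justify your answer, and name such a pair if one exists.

No such pair exists.

Two integers differ by a multiple of 12 exactly when they have the same residue mod 12. The residues are 27↦3, 43↦7, 49↦1, 76↦4, 81↦9, 108↦0, 118↦10, 146↦2, 161↦5, 164↦8, 167↦11, 174↦6.
No residue repeats among the 12 elements, so no pair has difference ≡ 0 (mod 12).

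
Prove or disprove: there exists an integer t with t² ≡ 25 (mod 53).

Take t = 48. Then 48² = 2304 = 43·53 + 25, so 48² ≡ 25 (mod 53).

t = 48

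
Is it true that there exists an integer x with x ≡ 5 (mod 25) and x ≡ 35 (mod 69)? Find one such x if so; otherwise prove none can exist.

x = 380

The moduli 25 and 69 are coprime, so by the Chinese Remainder Theorem a unique solution modulo 1725 exists.
Write x = 5 + 25t and require 5 + 25t ≡ 35 (mod 69), i.e. 25t ≡ 30 (mod 69).
To invert 25 modulo 69: 69 = 2·25 + 19, 25 = 1·19 + 6, 19 = 3·6 + 1, 6 = 6·1 + 0, and unwinding, 1 = 19 − 3·6 = 19 − 3·(25 − 1·19) = −3·25 + 4·19 = −3·25 + 4·(69 − 2·25) = 4·69 − 11·25. Thus 25⁻¹ ≡ -11 ≡ 58 (mod 69).
Therefore t ≡ 58·30 = 1740 ≡ 15 (mod 69).
Taking t = 15 gives x = 5 + 25·15 = 380.
Indeed 380 ≡ 5 (mod 25) and 380 ≡ 35 (mod 69).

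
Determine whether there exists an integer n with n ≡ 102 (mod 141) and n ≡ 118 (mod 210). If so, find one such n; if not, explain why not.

There is no such integer.

gcd(141, 210) = 3. If n ≡ 102 (mod 141) and n ≡ 118 (mod 210), then n ≡ 102 (mod 3) and n ≡ 118 (mod 3).
However 102 ≡ 0 and 118 ≡ 1 (mod 3), and 0 ≠ 1.
Therefore no such n exists.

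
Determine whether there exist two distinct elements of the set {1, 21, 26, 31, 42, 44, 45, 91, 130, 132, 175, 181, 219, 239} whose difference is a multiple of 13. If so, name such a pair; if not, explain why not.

Both 26 and 91 leave remainder 0 on division by 13; their difference 65 = 5·13 is a multiple of 13.

The pair (26, 91) works.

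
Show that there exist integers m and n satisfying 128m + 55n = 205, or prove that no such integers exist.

128 and 55 are coprime, so 128m + 55n ranges over all of ℤ.
Dividing repeatedly: 128 = 2·55 + 18, 55 = 3·18 + 1, 18 = 18·1 + 0.
Back-substituting, 1 = 55 − 3·18 = 55 − 3·(128 − 2·55) = −3·128 + 7·55; that is, 128·(-3) + 55·7 = 1.
Times 205: 128·(-615) + 55·1435 = 205, so (-615, 1435) solves it.
Shifting by a multiple of (55, −128) keeps it a solution: m = -615 + 12·55 = 45, n = 1435 − 12·128 = -101.
Indeed 128·45 + 55·(-101) = 5760 − 5555 = 205.

m = 45, n = -101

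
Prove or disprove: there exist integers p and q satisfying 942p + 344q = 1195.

No such integers exist.

gcd(942, 344) = 2, so every integer of the form 942p + 344q is a multiple of 2.
But 1195 is not a multiple of 2 (it leaves remainder 1).
Hence no integers p, q satisfy the equation.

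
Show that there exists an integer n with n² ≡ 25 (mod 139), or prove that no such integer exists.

n = 134

Take n = 134. Then 134² = 17956 = 129·139 + 25, so 134² ≡ 25 (mod 139).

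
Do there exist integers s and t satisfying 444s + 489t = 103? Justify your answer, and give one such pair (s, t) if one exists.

There are no such integers.

Any value of 444s + 489t is a multiple of gcd(444, 489) = 3.
However 103 leaves remainder 1 on division by 3.
Hence no integers s, t satisfy the equation.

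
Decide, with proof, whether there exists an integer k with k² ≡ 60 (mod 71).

Take k = 42. Then 42² = 1764 = 24·71 + 60, so 42² ≡ 60 (mod 71).

k = 42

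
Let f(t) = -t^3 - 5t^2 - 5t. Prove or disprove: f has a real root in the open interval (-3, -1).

Such a root exists.

f(-3) = -3 and f(-1) = 1, which have opposite signs.
f is continuous everywhere (it is a polynomial), in particular on [-3, -1].
By the Intermediate Value Theorem f must vanish at some point of (-3, -1).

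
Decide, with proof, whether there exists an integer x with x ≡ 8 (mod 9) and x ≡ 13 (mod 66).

gcd(9, 66) = 3. If x ≡ 8 (mod 9) and x ≡ 13 (mod 66), then x ≡ 8 (mod 3) and x ≡ 13 (mod 3).
These are incompatible: 8 − 13 = -5 is not divisible by 3.
So no integer satisfies both congruences.

No, no such integer exists.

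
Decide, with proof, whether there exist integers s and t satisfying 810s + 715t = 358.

Both 810 and 715 are divisible by gcd(810, 715) = 5, hence so is any combination 810s + 715t.
But 358 is not a multiple of 5 (it leaves remainder 3).
Hence no integers s, t satisfy the equation.

No, no such integers exist.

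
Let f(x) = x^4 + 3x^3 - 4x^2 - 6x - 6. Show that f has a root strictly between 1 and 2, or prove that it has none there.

Yes, f has a root in the interval.

f(1) = -12 and f(2) = 6, which have opposite signs.
As a polynomial, f is continuous on every closed interval.
By the Intermediate Value Theorem f must vanish at some point of (1, 2).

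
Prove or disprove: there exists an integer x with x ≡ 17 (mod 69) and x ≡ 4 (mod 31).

The moduli 69 and 31 are coprime, so by the Chinese Remainder Theorem a unique solution modulo 2139 exists.
Any solution of the first congruence is x = 17 + 69t; substituting into the second, 69t ≡ 4 − 17 ≡ 18 (mod 31).
69 ≡ 7 (mod 31), so this reads 7t ≡ 18 (mod 31). Invert 7 mod 31 by the Euclidean algorithm: 31 = 4·7 + 3, 7 = 2·3 + 1, 3 = 3·1 + 0; back-substituting, 1 = 7 − 2·3 = 7 − 2·(31 − 4·7) = −2·31 + 9·7. Hence 7·9 ≡ 1, so 7⁻¹ ≡ 9 (mod 31).
Therefore t ≡ 9·18 = 162 ≡ 7 (mod 31).
Taking t = 7 gives x = 17 + 69·7 = 500.
Verify: 500 = 7·69 + 17 and 500 = 16·31 + 4. ✓

x = 500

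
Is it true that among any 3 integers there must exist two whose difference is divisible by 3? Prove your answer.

No, the set {2, 3, 4} is a counterexample.

Consider the 3 integers 2, 3, 4. They lie in distinct residue classes modulo 3, since 3 ≤ 3.
The differences between them range over 1, …, 2, none of which is divisible by 3.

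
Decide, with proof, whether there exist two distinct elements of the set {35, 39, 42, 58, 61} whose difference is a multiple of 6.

No, no such pair exists.

Reduce each element modulo 6: 35↦5, 39↦3, 42↦0, 58↦4, 61↦1.
No residue repeats among the 5 elements, so no pair has difference ≡ 0 (mod 6).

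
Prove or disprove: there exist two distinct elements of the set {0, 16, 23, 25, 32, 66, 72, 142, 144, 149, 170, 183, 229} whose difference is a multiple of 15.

Reduce each element modulo 15: 0↦0, 16↦1, 23↦8, 25↦10, 32↦2, 66↦6, 72↦12, 142↦7, 144↦9, 149↦14, 170↦5, 183↦3, 229↦4.
These 13 residues are pairwise different, hence no difference of two elements is divisible by 15.

No such pair exists.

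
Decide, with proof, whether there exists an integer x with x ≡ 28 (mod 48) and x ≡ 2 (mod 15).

No, no such integer exists.

Reduce both congruences modulo 3, which divides 48 and 15: they say x ≡ 28 (mod 3) and x ≡ 2 (mod 3).
These are incompatible: 28 − 2 = 26 is not divisible by 3.
So no integer satisfies both congruences.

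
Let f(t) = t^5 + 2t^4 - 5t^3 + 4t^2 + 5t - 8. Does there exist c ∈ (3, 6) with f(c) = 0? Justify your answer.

No such root exists.

f(3) = 313 and f(6) = 9454, both positive, so a sign-change argument is unavailable; we show f keeps this sign on the whole interval.
Shift to the endpoint 3: with t = 3 + u (0 < u < 3), one computes f(3 + u) = u^5 + 17u^4 + 109u^3 + 337u^2 + 515u + 313.
All 6 nonzero coefficients of this polynomial in u are positive; hence for u > 0 the value is a sum of positive terms (the constant 313 among them).
Therefore f(t) > 0 throughout (3, 6), and f has no zero there.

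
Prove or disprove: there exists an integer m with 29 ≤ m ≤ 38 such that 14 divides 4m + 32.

m = 34

For m = 29, 30, …, 33 the values 148, 152, 156, 160, 164 are not multiples of 14. m = 34 works, since 4·34 + 32 = 168 = 12·14.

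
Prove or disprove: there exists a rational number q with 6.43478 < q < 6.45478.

q = 58/9

Look for a denominator N such that an integer falls strictly between N·6.43478 and N·6.45478. N = 9 works: 9·6.43478 = 57.91302 < 58 < 58.09302 = 9·6.45478.
Dividing back, 6.43478 < 58/9 < 6.45478, and 58/9 is rational.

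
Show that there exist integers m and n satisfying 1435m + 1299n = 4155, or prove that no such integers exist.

1435 and 1299 are coprime, so 1435m + 1299n ranges over all of ℤ.
Dividing repeatedly: 1435 = 1·1299 + 136, 1299 = 9·136 + 75, 136 = 1·75 + 61, 75 = 1·61 + 14, 61 = 4·14 + 5, 14 = 2·5 + 4, 5 = 1·4 + 1, 4 = 4·1 + 0.
Working back up the chain: 1 = 5 − 1·4 = 5 − (14 − 2·5) = −14 + 3·5 = −14 + 3·(61 − 4·14) = 3·61 − 13·14 = 3·61 − 13·(75 − 1·61) = −13·75 + 16·61 = −13·75 + 16·(136 − 1·75) = 16·136 − 29·75 = 16·136 − 29·(1299 − 9·136) = −29·1299 + 277·136 = −29·1299 + 277·(1435 − 1·1299) = 277·1435 − 306·1299. So 1435·277 + 1299·(-306) = 1.
Scaling by 4155 gives the particular solution (m, n) = (1150935, -1271430).
Shifting by a multiple of (1299, −1435) keeps it a solution: m = 1150935 − 886·1299 = 21, n = -1271430 + 886·1435 = -20.
Indeed 1435·21 + 1299·(-20) = 30135 − 25980 = 4155.

m = 21, n = -20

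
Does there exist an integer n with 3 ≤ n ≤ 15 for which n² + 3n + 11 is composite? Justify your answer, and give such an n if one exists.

At n = 13: 13² + 3·13 + 11 = 219 = 3·73, which is composite.

n = 13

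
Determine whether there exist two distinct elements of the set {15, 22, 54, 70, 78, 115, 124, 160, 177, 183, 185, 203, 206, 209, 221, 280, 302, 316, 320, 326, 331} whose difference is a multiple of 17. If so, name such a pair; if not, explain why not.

The pair (15, 185) works.

15 mod 17 = 15 and 185 mod 17 = 15, so 185 − 15 = 170 = 10·17.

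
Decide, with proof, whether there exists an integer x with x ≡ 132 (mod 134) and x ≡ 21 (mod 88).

There is no such integer.

Both moduli are multiples of 2 = gcd(134, 88), so any solution would satisfy x ≡ 132 and x ≡ 21 modulo 2 simultaneously.
However 132 ≡ 0 and 21 ≡ 1 (mod 2), and 0 ≠ 1.
Hence the system has no solution.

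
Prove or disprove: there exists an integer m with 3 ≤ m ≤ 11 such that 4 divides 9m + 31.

For m = 3, 4 the values 58, 67 are not multiples of 4. Try m = 5: 9·5 + 31 = 76 = 19·4, which is divisible by 4.

m = 5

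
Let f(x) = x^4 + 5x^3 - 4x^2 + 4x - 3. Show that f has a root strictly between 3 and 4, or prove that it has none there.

The endpoint values f(3) = 189 and f(4) = 525 are both positive. Claim: f(x) > 0 for every x in (3, 4).
Substitute x = 3 + u, where 0 < u < 1 on the interval. Expanding, f(3 + u) = u^4 + 17u^3 + 95u^2 + 223u + 189.
The nonzero coefficients here are all positive, so for u > 0 every term is positive (or zero), and the constant term 189 is strictly positive.
Therefore f(x) > 0 throughout (3, 4), and f has no zero there.

f has no root in that interval.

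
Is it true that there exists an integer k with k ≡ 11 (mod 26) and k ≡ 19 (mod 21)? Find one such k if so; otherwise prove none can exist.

k = 271

Since 26 and 21 share no common factor, CRT says the pair of congruences has a solution (unique mod 546).
Write k = 11 + 26t and require 11 + 26t ≡ 19 (mod 21), i.e. 26t ≡ 8 (mod 21).
26 ≡ 5 (mod 21), so this reads 5t ≡ 8 (mod 21). To invert 5 modulo 21: 21 = 4·5 + 1, 5 = 5·1 + 0, and unwinding, 1 = 21 − 4·5. Thus 5⁻¹ ≡ -4 ≡ 17 (mod 21).
Multiplying by 17: t ≡ 17·8 = 136 ≡ 10 (mod 21).
Taking t = 10 gives k = 11 + 26·10 = 271.
Indeed 271 ≡ 11 (mod 26) and 271 ≡ 19 (mod 21).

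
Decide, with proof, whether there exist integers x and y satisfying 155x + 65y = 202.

There are no such integers.

gcd(155, 65) = 5, so every integer of the form 155x + 65y is a multiple of 5.
But 202 is not a multiple of 5 (it leaves remainder 2).
Therefore 155x + 65y = 202 has no solution in integers.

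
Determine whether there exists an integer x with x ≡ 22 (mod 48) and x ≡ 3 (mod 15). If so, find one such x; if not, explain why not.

Both moduli are multiples of 3 = gcd(48, 15), so any solution would satisfy x ≡ 22 and x ≡ 3 modulo 3 simultaneously.
These are incompatible: 22 − 3 = 19 is not divisible by 3.
Therefore no such x exists.

No such integer exists.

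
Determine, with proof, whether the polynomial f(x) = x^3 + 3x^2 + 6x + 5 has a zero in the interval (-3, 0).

Yes, f has a root in the interval.

f(-3) = -13 and f(0) = 5, which have opposite signs.
f is continuous everywhere (it is a polynomial), in particular on [-3, 0].
By the Intermediate Value Theorem f must vanish at some point of (-3, 0).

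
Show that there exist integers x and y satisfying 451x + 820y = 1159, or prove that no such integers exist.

No such integers exist.

Any value of 451x + 820y is a multiple of gcd(451, 820) = 41.
But 1159 is not a multiple of 41 (it leaves remainder 11).
Hence no integers x, y satisfy the equation.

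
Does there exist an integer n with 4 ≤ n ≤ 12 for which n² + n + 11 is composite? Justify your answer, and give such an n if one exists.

At n = 11: 11² + 11 + 11 = 143 = 11·13, which is composite.

n = 11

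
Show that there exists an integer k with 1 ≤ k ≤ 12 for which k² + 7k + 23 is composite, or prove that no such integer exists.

k = 7

At k = 7: 7² + 7·7 + 23 = 121 = 11·11, which is composite.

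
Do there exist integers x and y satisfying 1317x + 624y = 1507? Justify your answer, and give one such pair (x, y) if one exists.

Both 1317 and 624 are divisible by gcd(1317, 624) = 3, hence so is any combination 1317x + 624y.
However 1507 leaves remainder 1 on division by 3.
Hence no integers x, y satisfy the equation.

No, no such integers exist.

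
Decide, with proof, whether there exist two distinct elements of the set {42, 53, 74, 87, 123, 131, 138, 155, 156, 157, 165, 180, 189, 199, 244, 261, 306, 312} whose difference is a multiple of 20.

Two integers differ by a multiple of 20 exactly when they have the same residue mod 20. The residues are 42↦2, 53↦13, 74↦14, 87↦7, 123↦3, 131↦11, 138↦18, 155↦15, 156↦16, 157↦17, 165↦5, 180↦0, 189↦9, 199↦19, 244↦4, 261↦1, 306↦6, 312↦12.
These 18 residues are pairwise different, hence no difference of two elements is divisible by 20.

There is no such pair.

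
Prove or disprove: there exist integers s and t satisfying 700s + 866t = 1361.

No such integers exist.

Both 700 and 866 are divisible by gcd(700, 866) = 2, hence so is any combination 700s + 866t.
However 1361 leaves remainder 1 on division by 2.
So the equation is unsolvable over ℤ.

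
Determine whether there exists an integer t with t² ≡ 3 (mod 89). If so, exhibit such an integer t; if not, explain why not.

Apply Euler's criterion with the prime 89: 3 is a quadratic residue iff 3^44 ≡ 1 (mod 89), and a non-residue iff it is ≡ −1.
Squaring successively (mod 89): 3^2 = 9 ≡ 9; 3^4 ≡ 9² = 81 ≡ 81; 3^8 ≡ 81² = 6561 ≡ 64; 3^16 ≡ 64² = 4096 ≡ 2; 3^32 ≡ 2² = 4 ≡ 4.
Since 44 = 32 + 8 + 4, 3^44 ≡ 4 · 64 · 81; multiplying out mod 89: 4·64 = 256 ≡ 78, then 78·81 = 6318 ≡ 88. Thus 3^44 ≡ 88 ≡ −1 (mod 89).
By Euler's criterion 3 is a quadratic non-residue mod 89: no t satisfies t² ≡ 3 (mod 89).

No, no such integer exists.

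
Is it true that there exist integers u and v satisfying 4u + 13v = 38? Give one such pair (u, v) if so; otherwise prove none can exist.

u = 3, v = 2

4 and 13 are coprime, so 4u + 13v ranges over all of ℤ.
Euclidean algorithm: 13 = 3·4 + 1, 4 = 4·1 + 0.
Working back up the chain: 1 = 13 − 3·4. So 4·(-3) + 13·1 = 1.
Multiplying through by 38: u = (-3)·38 = -114, v = 1·38 = 38 is a solution.
Adding 9·13 to u and subtracting 9·4 from v gives the tidier solution (3, 2).
Check: 4·3 + 13·2 = 12 + 26 = 38. ✓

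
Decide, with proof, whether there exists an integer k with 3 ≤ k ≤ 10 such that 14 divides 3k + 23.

At k = 3, 3·3 + 23 = 32 ≡ 4 (mod 14), and each step in k adds 3, giving residues 4, 7, 10, 13, 2, 5, 8, 11 for k = 3, 4, …, 10.
Since 0 is absent from this list, 14 ∤ 3k + 23 for every k with 3 ≤ k ≤ 10.

No such integer k in that range exists.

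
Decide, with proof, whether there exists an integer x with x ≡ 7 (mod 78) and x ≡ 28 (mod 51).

x = 1099

gcd(78, 51) = 3. A simultaneous solution exists iff 7 ≡ 28 (mod 3); here 7 mod 3 = 1 = 28 mod 3, so it does.
Put x = 7 + 78t, so we need 78t ≡ 21 (mod 51), equivalently (divide by 3) 26t ≡ 7 (mod 17).
26 ≡ 9 (mod 17), so this reads 9t ≡ 7 (mod 17). Note 9·2 = 18 ≡ 1 (mod 17) (as 18 − 1 = 1·17), so 9⁻¹ ≡ 2.
Multiplying by 2: t ≡ 2·7 = 14 (mod 17).
Then x = 7 + 78·14 = 1099.
Indeed 1099 ≡ 7 (mod 78) and 1099 ≡ 28 (mod 51).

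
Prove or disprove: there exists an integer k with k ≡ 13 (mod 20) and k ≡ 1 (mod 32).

The moduli are not coprime: gcd(20, 32) = 4. Compatibility requires 4 ∣ (1 − 13) = -12, which holds, so solutions exist.
List candidates k ≡ 13 (mod 20): 13, 33. Modulo 32 these are 13, 1; 33 gives 1 as required.
Check: 33 mod 20 = 13, 33 mod 32 = 1. ✓

k = 33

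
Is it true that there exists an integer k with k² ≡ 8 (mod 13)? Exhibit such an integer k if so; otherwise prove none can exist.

Since (13 − k)² ≡ k² (mod 13), it suffices to square k = 0, 1, …, 6: the residues are 0, 1, 4, 9, 3, 12, 10.
The set of squares mod 13 is therefore {0, 1, 3, 4, 9, 10, 12}, which does not contain 8.
Hence no integer k has k² ≡ 8 (mod 13).

No such integer exists.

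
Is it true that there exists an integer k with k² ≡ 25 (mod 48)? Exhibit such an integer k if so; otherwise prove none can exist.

k = 11

Take k = 11. Then 11² = 121 = 2·48 + 25, so 11² ≡ 25 (mod 48).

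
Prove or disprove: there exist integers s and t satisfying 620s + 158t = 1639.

No, no such integers exist.

Both 620 and 158 are divisible by gcd(620, 158) = 2, hence so is any combination 620s + 158t.
But 1639 is not a multiple of 2 (it leaves remainder 1).
So the equation is unsolvable over ℤ.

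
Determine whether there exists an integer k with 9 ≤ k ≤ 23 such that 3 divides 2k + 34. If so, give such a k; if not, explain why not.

k = 10 works, since 2·10 + 34 = 54 = 18·3.

k = 10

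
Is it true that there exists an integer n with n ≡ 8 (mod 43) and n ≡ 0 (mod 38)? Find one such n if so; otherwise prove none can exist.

gcd(43, 38) = 1, so the Chinese Remainder Theorem guarantees exactly one residue class mod 1634 satisfying both.
Write n = 8 + 43t and require 8 + 43t ≡ 0 (mod 38), i.e. 43t ≡ 30 (mod 38).
43 ≡ 5 (mod 38), so this reads 5t ≡ 30 (mod 38). Since 5·23 = 115 = 3·38 + 1, the inverse of 5 mod 38 is 23.
Therefore t ≡ 23·30 = 690 ≡ 6 (mod 38).
With t = 6: n = 8 + 43·6 = 266.
Check: 266 mod 43 = 8, 266 mod 38 = 0. ✓

n = 266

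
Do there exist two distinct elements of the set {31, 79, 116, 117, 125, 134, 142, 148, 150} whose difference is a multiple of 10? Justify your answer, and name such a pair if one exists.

No, no such pair exists.

Two integers differ by a multiple of 10 exactly when they have the same residue mod 10. The residues are 31↦1, 79↦9, 116↦6, 117↦7, 125↦5, 134↦4, 142↦2, 148↦8, 150↦0.
These 9 residues are pairwise different, hence no difference of two elements is divisible by 10.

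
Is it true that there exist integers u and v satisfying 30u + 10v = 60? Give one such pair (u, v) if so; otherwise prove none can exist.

u = 0, v = 6

gcd(30, 10) = 10, and 10 divides 60, so integer solutions exist.
Dividing through by 10 reduces the equation to 3u + 1v = 6.
The coefficient of v is 1, so setting u = 0 and v = 6 already solves it.
Indeed 30·0 + 10·6 = 0 + 60 = 60.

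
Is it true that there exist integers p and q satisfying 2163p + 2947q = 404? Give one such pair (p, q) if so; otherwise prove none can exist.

Both 2163 and 2947 are divisible by gcd(2163, 2947) = 7, hence so is any combination 2163p + 2947q.
But 404 is not a multiple of 7 (it leaves remainder 5).
Hence no integers p, q satisfy the equation.

No such integers exist.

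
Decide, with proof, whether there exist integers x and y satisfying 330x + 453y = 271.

gcd(330, 453) = 3, so every integer of the form 330x + 453y is a multiple of 3.
However 271 leaves remainder 1 on division by 3.
Hence no integers x, y satisfy the equation.

No, no such integers exist.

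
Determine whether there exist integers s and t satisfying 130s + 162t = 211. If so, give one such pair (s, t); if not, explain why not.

Any value of 130s + 162t is a multiple of gcd(130, 162) = 2.
However 211 leaves remainder 1 on division by 2.
So the equation is unsolvable over ℤ.

There are no such integers.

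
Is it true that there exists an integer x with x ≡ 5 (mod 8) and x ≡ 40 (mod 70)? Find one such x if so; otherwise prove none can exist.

There is no such integer.

Both moduli are multiples of 2 = gcd(8, 70), so any solution would satisfy x ≡ 5 and x ≡ 40 modulo 2 simultaneously.
These are incompatible: 5 − 40 = -35 is not divisible by 2.
Therefore no such x exists.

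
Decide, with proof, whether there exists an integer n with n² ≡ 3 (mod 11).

n = 5 works: 5² = 25, and 25 − 3 = 22 = 2·11.

n = 5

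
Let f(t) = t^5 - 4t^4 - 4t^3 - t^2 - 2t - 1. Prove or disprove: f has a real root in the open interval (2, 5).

f(2) = -73 and f(5) = 89, which have opposite signs.
As a polynomial, f is continuous on every closed interval.
By the Intermediate Value Theorem f must vanish at some point of (2, 5).

Yes, f has a root in the interval.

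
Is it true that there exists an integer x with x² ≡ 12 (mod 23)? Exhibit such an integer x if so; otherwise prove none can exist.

x = 14

x = 14 works: 14² = 196, and 196 − 12 = 184 = 8·23.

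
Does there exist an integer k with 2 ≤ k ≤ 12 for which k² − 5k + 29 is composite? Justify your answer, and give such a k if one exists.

k = 6

At k = 6: 6² − 5·6 + 29 = 35 = 5·7, which is composite.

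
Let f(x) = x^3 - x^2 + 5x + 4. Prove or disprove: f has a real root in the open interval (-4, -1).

f(-4) = -96 and f(-1) = -3, both negative.
The derivative f'(x) = 3x^2 - 2x + 5 is a quadratic with discriminant (-2)² − 4·3·5 = -56 < 0; it never vanishes, so it is always positive (sign of the leading coefficient).
Hence f is strictly increasing on ℝ, and in particular on [-4, -1]. A strictly monotone function with same-sign endpoint values stays negative on the whole interval, so f has no zero in (-4, -1).

No.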